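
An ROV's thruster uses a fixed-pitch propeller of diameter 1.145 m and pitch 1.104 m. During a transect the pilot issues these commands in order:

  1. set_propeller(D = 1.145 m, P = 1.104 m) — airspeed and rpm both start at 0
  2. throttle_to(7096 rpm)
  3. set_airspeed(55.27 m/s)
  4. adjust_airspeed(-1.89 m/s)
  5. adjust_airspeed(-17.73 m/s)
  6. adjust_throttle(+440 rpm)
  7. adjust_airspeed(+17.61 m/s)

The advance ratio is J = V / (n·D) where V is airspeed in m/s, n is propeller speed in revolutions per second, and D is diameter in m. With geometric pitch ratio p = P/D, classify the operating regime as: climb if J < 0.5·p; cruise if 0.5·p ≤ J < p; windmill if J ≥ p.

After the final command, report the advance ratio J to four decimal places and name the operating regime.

J = 0.3703, regime = climb

set_propeller: D = 1.145 m, P = 1.104 m (p = P/D = 0.964192); state ← (V=0, rpm=0)
throttle_to(7096): rpm ← 7096
set_airspeed(55.27): V ← 55.27 m/s
adjust_airspeed(-1.89): V ← 55.27 -1.89 = 53.38 m/s
adjust_airspeed(-17.73): V ← 53.38 -17.73 = 35.65 m/s
adjust_throttle(+440): rpm ← 7096 +440 = 7536
adjust_airspeed(+17.61): V ← 35.65 +17.61 = 53.26 m/s
final state: V = 53.26 m/s, rpm = 7536 → n = rpm/60 = 125.600000 rev/s
J = V / (n·D) = 53.26 / (125.600000 × 1.145) = 0.370345
regime bands: climb J<0.4821 | cruise [0.4821, 0.9642) | windmill J≥0.9642
J = 0.3703 → climb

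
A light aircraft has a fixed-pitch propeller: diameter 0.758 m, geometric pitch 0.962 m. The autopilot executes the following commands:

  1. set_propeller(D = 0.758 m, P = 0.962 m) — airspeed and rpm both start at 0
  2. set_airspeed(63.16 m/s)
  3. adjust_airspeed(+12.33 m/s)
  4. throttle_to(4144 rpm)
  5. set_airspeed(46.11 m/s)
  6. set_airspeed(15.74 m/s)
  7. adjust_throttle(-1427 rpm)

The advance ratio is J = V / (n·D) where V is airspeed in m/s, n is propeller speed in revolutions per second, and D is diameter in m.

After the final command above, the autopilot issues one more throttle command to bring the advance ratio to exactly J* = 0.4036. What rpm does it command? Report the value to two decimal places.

rpm = 3086.99

set_propeller: D = 0.758 m, P = 0.962 m (p = P/D = 1.269129); state ← (V=0, rpm=0)
set_airspeed(63.16): V ← 63.16 m/s
adjust_airspeed(+12.33): V ← 63.16 +12.33 = 75.49 m/s
throttle_to(4144): rpm ← 4144
set_airspeed(46.11): V ← 46.11 m/s
set_airspeed(15.74): V ← 15.74 m/s
adjust_throttle(-1427): rpm ← 4144 -1427 = 2717
final state: V = 15.74 m/s, rpm = 2717 → n = rpm/60 = 45.283333 rev/s
target J* = 0.4036; solve J* = V/(n·D) for n: n = V/(J*·D) = 15.74/(0.4036 × 0.758) = 51.449880 rev/s
rpm = 60·n = 3086.992790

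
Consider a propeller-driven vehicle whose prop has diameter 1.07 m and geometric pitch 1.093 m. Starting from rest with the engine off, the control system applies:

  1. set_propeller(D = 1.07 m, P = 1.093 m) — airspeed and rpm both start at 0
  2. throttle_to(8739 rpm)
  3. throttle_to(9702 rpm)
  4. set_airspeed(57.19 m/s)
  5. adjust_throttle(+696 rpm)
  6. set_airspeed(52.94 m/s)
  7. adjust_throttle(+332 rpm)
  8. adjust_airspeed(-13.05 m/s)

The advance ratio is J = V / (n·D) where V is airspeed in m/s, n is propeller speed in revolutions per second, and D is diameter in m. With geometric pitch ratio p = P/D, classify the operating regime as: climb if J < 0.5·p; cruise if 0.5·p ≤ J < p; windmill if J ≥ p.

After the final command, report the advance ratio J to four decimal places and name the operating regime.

J = 0.2085, regime = climb

set_propeller: D = 1.07 m, P = 1.093 m (p = P/D = 1.021495); state ← (V=0, rpm=0)
throttle_to(8739): rpm ← 8739
throttle_to(9702): rpm ← 9702
set_airspeed(57.19): V ← 57.19 m/s
adjust_throttle(+696): rpm ← 9702 +696 = 10398
set_airspeed(52.94): V ← 52.94 m/s
adjust_throttle(+332): rpm ← 10398 +332 = 10730
adjust_airspeed(-13.05): V ← 52.94 -13.05 = 39.89 m/s
final state: V = 39.89 m/s, rpm = 10730 → n = rpm/60 = 178.833333 rev/s
J = V / (n·D) = 39.89 / (178.833333 × 1.07) = 0.208464
regime bands: climb J<0.5107 | cruise [0.5107, 1.0215) | windmill J≥1.0215
J = 0.2085 → climb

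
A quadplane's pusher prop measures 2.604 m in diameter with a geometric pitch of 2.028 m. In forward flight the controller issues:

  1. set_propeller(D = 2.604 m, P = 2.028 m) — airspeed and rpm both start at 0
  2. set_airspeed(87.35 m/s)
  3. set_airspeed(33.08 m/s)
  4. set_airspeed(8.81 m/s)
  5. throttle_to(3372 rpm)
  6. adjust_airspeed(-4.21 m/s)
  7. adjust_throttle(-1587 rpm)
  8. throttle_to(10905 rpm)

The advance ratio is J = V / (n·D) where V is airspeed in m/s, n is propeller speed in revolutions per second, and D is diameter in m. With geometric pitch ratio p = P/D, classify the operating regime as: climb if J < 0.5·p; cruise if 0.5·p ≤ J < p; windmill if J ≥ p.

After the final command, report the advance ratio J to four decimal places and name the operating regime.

set_propeller: D = 2.604 m, P = 2.028 m (p = P/D = 0.778802); state ← (V=0, rpm=0)
set_airspeed(87.35): V ← 87.35 m/s
set_airspeed(33.08): V ← 33.08 m/s
set_airspeed(8.81): V ← 8.81 m/s
throttle_to(3372): rpm ← 3372
adjust_airspeed(-4.21): V ← 8.81 -4.21 = 4.6 m/s
adjust_throttle(-1587): rpm ← 3372 -1587 = 1785
throttle_to(10905): rpm ← 10905
final state: V = 4.6 m/s, rpm = 10905 → n = rpm/60 = 181.750000 rev/s
J = V / (n·D) = 4.6 / (181.750000 × 2.604) = 0.009719
regime bands: climb J<0.3894 | cruise [0.3894, 0.7788) | windmill J≥0.7788
J = 0.0097 → climb

J = 0.0097, regime = climb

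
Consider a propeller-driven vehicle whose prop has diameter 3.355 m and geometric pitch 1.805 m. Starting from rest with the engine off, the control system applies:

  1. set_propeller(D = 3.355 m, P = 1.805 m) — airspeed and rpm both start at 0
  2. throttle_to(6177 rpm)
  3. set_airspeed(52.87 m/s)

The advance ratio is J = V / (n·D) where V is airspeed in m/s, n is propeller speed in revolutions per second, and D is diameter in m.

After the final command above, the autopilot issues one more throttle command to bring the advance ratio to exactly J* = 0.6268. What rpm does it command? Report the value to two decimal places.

rpm = 1508.48

set_propeller: D = 3.355 m, P = 1.805 m (p = P/D = 0.538003); state ← (V=0, rpm=0)
throttle_to(6177): rpm ← 6177
set_airspeed(52.87): V ← 52.87 m/s
final state: V = 52.87 m/s, rpm = 6177 → n = rpm/60 = 102.950000 rev/s
target J* = 0.6268; solve J* = V/(n·D) for n: n = V/(J*·D) = 52.87/(0.6268 × 3.355) = 25.141304 rev/s
rpm = 60·n = 1508.478235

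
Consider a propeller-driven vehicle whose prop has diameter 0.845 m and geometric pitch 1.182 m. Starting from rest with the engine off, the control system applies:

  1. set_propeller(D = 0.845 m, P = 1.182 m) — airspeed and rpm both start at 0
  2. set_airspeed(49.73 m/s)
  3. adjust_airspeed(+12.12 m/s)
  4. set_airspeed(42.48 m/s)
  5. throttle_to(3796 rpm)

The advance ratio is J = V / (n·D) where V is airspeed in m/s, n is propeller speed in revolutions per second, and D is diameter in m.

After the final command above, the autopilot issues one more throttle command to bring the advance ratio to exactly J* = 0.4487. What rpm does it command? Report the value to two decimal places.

set_propeller: D = 0.845 m, P = 1.182 m (p = P/D = 1.398817); state ← (V=0, rpm=0)
set_airspeed(49.73): V ← 49.73 m/s
adjust_airspeed(+12.12): V ← 49.73 +12.12 = 61.85 m/s
set_airspeed(42.48): V ← 42.48 m/s
throttle_to(3796): rpm ← 3796
final state: V = 42.48 m/s, rpm = 3796 → n = rpm/60 = 63.266667 rev/s
target J* = 0.4487; solve J* = V/(n·D) for n: n = V/(J*·D) = 42.48/(0.4487 × 0.845) = 112.039646 rev/s
rpm = 60·n = 6722.378785

rpm = 6722.38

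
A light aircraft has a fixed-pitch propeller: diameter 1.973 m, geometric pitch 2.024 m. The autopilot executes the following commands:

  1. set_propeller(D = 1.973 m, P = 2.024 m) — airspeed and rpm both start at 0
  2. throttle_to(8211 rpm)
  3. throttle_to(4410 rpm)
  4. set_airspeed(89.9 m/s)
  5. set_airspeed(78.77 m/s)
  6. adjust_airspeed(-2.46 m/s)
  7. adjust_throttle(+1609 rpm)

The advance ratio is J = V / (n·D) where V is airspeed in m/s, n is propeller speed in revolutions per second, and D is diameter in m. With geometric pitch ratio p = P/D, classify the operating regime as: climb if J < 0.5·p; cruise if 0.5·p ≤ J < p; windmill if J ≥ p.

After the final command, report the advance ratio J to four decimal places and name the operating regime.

set_propeller: D = 1.973 m, P = 2.024 m (p = P/D = 1.025849); state ← (V=0, rpm=0)
throttle_to(8211): rpm ← 8211
throttle_to(4410): rpm ← 4410
set_airspeed(89.9): V ← 89.9 m/s
set_airspeed(78.77): V ← 78.77 m/s
adjust_airspeed(-2.46): V ← 78.77 -2.46 = 76.31 m/s
adjust_throttle(+1609): rpm ← 4410 +1609 = 6019
final state: V = 76.31 m/s, rpm = 6019 → n = rpm/60 = 100.316667 rev/s
J = V / (n·D) = 76.31 / (100.316667 × 1.973) = 0.385551
regime bands: climb J<0.5129 | cruise [0.5129, 1.0258) | windmill J≥1.0258
J = 0.3856 → climb

J = 0.3856, regime = climb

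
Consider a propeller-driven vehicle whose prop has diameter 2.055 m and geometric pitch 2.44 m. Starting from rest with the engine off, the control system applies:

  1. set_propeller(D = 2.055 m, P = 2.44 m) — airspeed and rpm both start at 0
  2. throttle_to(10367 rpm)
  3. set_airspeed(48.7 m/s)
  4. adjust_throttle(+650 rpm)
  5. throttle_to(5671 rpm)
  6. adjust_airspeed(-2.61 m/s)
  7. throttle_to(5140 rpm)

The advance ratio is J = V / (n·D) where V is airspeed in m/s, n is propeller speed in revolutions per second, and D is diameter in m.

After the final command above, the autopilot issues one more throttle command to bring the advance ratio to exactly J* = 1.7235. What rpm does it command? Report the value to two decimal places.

set_propeller: D = 2.055 m, P = 2.44 m (p = P/D = 1.187348); state ← (V=0, rpm=0)
throttle_to(10367): rpm ← 10367
set_airspeed(48.7): V ← 48.7 m/s
adjust_throttle(+650): rpm ← 10367 +650 = 11017
throttle_to(5671): rpm ← 5671
adjust_airspeed(-2.61): V ← 48.7 -2.61 = 46.09 m/s
throttle_to(5140): rpm ← 5140
final state: V = 46.09 m/s, rpm = 5140 → n = rpm/60 = 85.666667 rev/s
target J* = 1.7235; solve J* = V/(n·D) for n: n = V/(J*·D) = 46.09/(1.7235 × 2.055) = 13.013185 rev/s
rpm = 60·n = 780.791082

rpm = 780.79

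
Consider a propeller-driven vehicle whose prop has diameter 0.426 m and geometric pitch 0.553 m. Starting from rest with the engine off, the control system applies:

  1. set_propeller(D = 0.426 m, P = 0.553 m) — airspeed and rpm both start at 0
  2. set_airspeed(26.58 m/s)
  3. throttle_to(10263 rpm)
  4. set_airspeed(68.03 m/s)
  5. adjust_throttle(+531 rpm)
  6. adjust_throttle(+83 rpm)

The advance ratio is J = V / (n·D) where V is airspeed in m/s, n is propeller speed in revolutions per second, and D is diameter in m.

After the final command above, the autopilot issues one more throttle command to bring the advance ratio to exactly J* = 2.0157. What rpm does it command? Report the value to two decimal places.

rpm = 4753.53

set_propeller: D = 0.426 m, P = 0.553 m (p = P/D = 1.298122); state ← (V=0, rpm=0)
set_airspeed(26.58): V ← 26.58 m/s
throttle_to(10263): rpm ← 10263
set_airspeed(68.03): V ← 68.03 m/s
adjust_throttle(+531): rpm ← 10263 +531 = 10794
adjust_throttle(+83): rpm ← 10794 +83 = 10877
final state: V = 68.03 m/s, rpm = 10877 → n = rpm/60 = 181.283333 rev/s
target J* = 2.0157; solve J* = V/(n·D) for n: n = V/(J*·D) = 68.03/(2.0157 × 0.426) = 79.225498 rev/s
rpm = 60·n = 4753.529861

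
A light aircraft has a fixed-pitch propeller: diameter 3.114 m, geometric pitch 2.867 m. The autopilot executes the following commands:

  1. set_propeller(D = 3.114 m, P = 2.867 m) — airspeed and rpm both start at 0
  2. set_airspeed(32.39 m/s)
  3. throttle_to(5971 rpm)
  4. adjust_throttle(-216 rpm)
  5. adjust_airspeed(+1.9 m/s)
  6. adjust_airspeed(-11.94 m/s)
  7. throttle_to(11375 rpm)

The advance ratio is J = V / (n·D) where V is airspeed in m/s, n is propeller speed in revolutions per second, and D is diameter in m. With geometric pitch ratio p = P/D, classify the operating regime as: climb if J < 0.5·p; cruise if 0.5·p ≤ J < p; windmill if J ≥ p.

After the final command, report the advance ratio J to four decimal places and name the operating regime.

J = 0.0379, regime = climb

set_propeller: D = 3.114 m, P = 2.867 m (p = P/D = 0.920681); state ← (V=0, rpm=0)
set_airspeed(32.39): V ← 32.39 m/s
throttle_to(5971): rpm ← 5971
adjust_throttle(-216): rpm ← 5971 -216 = 5755
adjust_airspeed(+1.9): V ← 32.39 +1.9 = 34.29 m/s
adjust_airspeed(-11.94): V ← 34.29 -11.94 = 22.35 m/s
throttle_to(11375): rpm ← 11375
final state: V = 22.35 m/s, rpm = 11375 → n = rpm/60 = 189.583333 rev/s
J = V / (n·D) = 22.35 / (189.583333 × 3.114) = 0.037858
regime bands: climb J<0.4603 | cruise [0.4603, 0.9207) | windmill J≥0.9207
J = 0.0379 → climb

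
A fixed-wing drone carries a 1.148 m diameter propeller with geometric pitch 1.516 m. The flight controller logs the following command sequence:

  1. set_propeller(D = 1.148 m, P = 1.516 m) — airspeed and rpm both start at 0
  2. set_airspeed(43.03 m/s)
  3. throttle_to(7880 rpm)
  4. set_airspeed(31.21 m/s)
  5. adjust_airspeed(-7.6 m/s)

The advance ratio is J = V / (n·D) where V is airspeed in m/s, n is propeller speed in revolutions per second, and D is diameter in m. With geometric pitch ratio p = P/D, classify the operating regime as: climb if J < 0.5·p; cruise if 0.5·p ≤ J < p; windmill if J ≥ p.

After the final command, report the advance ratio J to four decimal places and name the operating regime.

J = 0.1566, regime = climb

set_propeller: D = 1.148 m, P = 1.516 m (p = P/D = 1.320557); state ← (V=0, rpm=0)
set_airspeed(43.03): V ← 43.03 m/s
throttle_to(7880): rpm ← 7880
set_airspeed(31.21): V ← 31.21 m/s
adjust_airspeed(-7.6): V ← 31.21 -7.6 = 23.61 m/s
final state: V = 23.61 m/s, rpm = 7880 → n = rpm/60 = 131.333333 rev/s
J = V / (n·D) = 23.61 / (131.333333 × 1.148) = 0.156595
regime bands: climb J<0.6603 | cruise [0.6603, 1.3206) | windmill J≥1.3206
J = 0.1566 → climb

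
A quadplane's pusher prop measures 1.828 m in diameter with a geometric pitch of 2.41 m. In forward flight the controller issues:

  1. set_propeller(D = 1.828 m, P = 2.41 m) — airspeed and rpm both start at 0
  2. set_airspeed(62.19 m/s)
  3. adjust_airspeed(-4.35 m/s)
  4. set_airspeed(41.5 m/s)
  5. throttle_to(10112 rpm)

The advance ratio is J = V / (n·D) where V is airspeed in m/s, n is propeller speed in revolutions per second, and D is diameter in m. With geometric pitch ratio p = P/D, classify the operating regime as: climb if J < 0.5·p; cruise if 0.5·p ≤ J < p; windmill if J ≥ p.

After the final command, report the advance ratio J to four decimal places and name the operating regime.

set_propeller: D = 1.828 m, P = 2.41 m (p = P/D = 1.318381); state ← (V=0, rpm=0)
set_airspeed(62.19): V ← 62.19 m/s
adjust_airspeed(-4.35): V ← 62.19 -4.35 = 57.84 m/s
set_airspeed(41.5): V ← 41.5 m/s
throttle_to(10112): rpm ← 10112
final state: V = 41.5 m/s, rpm = 10112 → n = rpm/60 = 168.533333 rev/s
J = V / (n·D) = 41.5 / (168.533333 × 1.828) = 0.134706
regime bands: climb J<0.6592 | cruise [0.6592, 1.3184) | windmill J≥1.3184
J = 0.1347 → climb

J = 0.1347, regime = climb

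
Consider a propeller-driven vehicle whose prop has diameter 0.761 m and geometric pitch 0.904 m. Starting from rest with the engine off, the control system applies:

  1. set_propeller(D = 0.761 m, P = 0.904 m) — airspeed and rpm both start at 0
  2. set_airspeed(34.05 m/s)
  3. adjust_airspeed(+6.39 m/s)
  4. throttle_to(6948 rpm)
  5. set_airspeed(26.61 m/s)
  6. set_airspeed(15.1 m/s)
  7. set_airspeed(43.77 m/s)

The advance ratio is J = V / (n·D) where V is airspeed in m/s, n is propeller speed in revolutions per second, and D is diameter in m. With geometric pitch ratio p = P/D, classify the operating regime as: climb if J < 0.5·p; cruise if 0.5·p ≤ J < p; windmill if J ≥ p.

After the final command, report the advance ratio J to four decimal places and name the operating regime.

set_propeller: D = 0.761 m, P = 0.904 m (p = P/D = 1.187911); state ← (V=0, rpm=0)
set_airspeed(34.05): V ← 34.05 m/s
adjust_airspeed(+6.39): V ← 34.05 +6.39 = 40.44 m/s
throttle_to(6948): rpm ← 6948
set_airspeed(26.61): V ← 26.61 m/s
set_airspeed(15.1): V ← 15.1 m/s
set_airspeed(43.77): V ← 43.77 m/s
final state: V = 43.77 m/s, rpm = 6948 → n = rpm/60 = 115.800000 rev/s
J = V / (n·D) = 43.77 / (115.800000 × 0.761) = 0.496688
regime bands: climb J<0.5940 | cruise [0.5940, 1.1879) | windmill J≥1.1879
J = 0.4967 → climb

J = 0.4967, regime = climb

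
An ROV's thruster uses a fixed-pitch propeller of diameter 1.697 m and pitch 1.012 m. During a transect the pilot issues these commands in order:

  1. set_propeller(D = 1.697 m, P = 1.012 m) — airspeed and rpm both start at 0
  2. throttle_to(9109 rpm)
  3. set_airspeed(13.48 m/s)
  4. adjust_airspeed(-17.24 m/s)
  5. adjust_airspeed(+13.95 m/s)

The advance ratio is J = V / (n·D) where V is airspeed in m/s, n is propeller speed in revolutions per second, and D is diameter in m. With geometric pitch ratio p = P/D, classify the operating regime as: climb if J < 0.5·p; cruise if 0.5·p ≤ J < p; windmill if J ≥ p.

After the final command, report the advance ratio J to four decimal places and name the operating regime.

set_propeller: D = 1.697 m, P = 1.012 m (p = P/D = 0.596346); state ← (V=0, rpm=0)
throttle_to(9109): rpm ← 9109
set_airspeed(13.48): V ← 13.48 m/s
adjust_airspeed(-17.24): V ← 13.48 -17.24 = -3.76 m/s
adjust_airspeed(+13.95): V ← -3.76 +13.95 = 10.19 m/s
final state: V = 10.19 m/s, rpm = 9109 → n = rpm/60 = 151.816667 rev/s
J = V / (n·D) = 10.19 / (151.816667 × 1.697) = 0.039552
regime bands: climb J<0.2982 | cruise [0.2982, 0.5963) | windmill J≥0.5963
J = 0.0396 → climb

J = 0.0396, regime = climb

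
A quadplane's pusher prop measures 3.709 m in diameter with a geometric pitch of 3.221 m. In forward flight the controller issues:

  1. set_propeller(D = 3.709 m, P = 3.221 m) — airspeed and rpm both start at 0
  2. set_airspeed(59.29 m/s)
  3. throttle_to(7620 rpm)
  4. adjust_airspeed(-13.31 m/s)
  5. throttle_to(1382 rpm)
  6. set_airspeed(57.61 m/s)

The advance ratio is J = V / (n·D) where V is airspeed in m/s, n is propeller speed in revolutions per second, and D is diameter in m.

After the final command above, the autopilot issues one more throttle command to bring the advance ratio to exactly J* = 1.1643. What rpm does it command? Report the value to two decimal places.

rpm = 800.44

set_propeller: D = 3.709 m, P = 3.221 m (p = P/D = 0.868428); state ← (V=0, rpm=0)
set_airspeed(59.29): V ← 59.29 m/s
throttle_to(7620): rpm ← 7620
adjust_airspeed(-13.31): V ← 59.29 -13.31 = 45.98 m/s
throttle_to(1382): rpm ← 1382
set_airspeed(57.61): V ← 57.61 m/s
final state: V = 57.61 m/s, rpm = 1382 → n = rpm/60 = 23.033333 rev/s
target J* = 1.1643; solve J* = V/(n·D) for n: n = V/(J*·D) = 57.61/(1.1643 × 3.709) = 13.340624 rev/s
rpm = 60·n = 800.437441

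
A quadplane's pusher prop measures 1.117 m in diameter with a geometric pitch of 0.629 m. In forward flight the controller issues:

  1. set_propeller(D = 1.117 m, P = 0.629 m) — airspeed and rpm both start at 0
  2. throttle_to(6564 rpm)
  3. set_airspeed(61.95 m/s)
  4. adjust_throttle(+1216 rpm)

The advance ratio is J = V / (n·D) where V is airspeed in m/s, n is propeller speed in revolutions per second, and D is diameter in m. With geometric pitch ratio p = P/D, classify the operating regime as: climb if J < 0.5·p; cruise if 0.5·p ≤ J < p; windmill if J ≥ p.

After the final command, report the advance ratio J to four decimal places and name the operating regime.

J = 0.4277, regime = cruise

set_propeller: D = 1.117 m, P = 0.629 m (p = P/D = 0.563115); state ← (V=0, rpm=0)
throttle_to(6564): rpm ← 6564
set_airspeed(61.95): V ← 61.95 m/s
adjust_throttle(+1216): rpm ← 6564 +1216 = 7780
final state: V = 61.95 m/s, rpm = 7780 → n = rpm/60 = 129.666667 rev/s
J = V / (n·D) = 61.95 / (129.666667 × 1.117) = 0.427720
regime bands: climb J<0.2816 | cruise [0.2816, 0.5631) | windmill J≥0.5631
J = 0.4277 → cruise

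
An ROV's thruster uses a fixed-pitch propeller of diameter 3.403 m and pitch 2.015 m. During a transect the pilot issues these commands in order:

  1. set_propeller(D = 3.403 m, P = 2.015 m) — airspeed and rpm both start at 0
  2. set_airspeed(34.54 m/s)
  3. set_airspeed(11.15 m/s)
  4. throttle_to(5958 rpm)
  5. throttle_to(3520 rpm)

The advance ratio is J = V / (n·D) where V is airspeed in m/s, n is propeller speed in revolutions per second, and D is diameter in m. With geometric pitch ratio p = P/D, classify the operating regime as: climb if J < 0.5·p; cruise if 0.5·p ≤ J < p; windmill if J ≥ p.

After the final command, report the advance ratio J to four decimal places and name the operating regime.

set_propeller: D = 3.403 m, P = 2.015 m (p = P/D = 0.592125); state ← (V=0, rpm=0)
set_airspeed(34.54): V ← 34.54 m/s
set_airspeed(11.15): V ← 11.15 m/s
throttle_to(5958): rpm ← 5958
throttle_to(3520): rpm ← 3520
final state: V = 11.15 m/s, rpm = 3520 → n = rpm/60 = 58.666667 rev/s
J = V / (n·D) = 11.15 / (58.666667 × 3.403) = 0.055850
regime bands: climb J<0.2961 | cruise [0.2961, 0.5921) | windmill J≥0.5921
J = 0.0558 → climb

J = 0.0558, regime = climb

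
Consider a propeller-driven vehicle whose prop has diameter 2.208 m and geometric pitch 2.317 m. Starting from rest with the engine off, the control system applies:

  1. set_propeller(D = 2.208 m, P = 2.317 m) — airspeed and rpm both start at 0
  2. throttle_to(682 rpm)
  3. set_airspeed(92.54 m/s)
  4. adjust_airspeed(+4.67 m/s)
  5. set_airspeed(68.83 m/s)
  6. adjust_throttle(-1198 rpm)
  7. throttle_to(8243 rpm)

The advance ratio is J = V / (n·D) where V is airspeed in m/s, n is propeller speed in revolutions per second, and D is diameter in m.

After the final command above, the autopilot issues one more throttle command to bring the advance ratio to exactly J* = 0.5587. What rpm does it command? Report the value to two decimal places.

set_propeller: D = 2.208 m, P = 2.317 m (p = P/D = 1.049366); state ← (V=0, rpm=0)
throttle_to(682): rpm ← 682
set_airspeed(92.54): V ← 92.54 m/s
adjust_airspeed(+4.67): V ← 92.54 +4.67 = 97.21 m/s
set_airspeed(68.83): V ← 68.83 m/s
adjust_throttle(-1198): rpm ← 682 -1198 = -516
throttle_to(8243): rpm ← 8243
final state: V = 68.83 m/s, rpm = 8243 → n = rpm/60 = 137.383333 rev/s
target J* = 0.5587; solve J* = V/(n·D) for n: n = V/(J*·D) = 68.83/(0.5587 × 2.208) = 55.795610 rev/s
rpm = 60·n = 3347.736593

rpm = 3347.74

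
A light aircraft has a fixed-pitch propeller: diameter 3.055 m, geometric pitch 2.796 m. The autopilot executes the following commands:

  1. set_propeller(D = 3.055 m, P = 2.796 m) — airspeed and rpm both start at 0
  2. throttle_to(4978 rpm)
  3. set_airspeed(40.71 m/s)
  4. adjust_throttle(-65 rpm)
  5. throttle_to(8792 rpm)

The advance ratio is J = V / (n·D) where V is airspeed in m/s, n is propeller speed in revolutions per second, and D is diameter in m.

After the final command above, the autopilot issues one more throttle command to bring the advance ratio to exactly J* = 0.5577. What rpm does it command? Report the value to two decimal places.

set_propeller: D = 3.055 m, P = 2.796 m (p = P/D = 0.915221); state ← (V=0, rpm=0)
throttle_to(4978): rpm ← 4978
set_airspeed(40.71): V ← 40.71 m/s
adjust_throttle(-65): rpm ← 4978 -65 = 4913
throttle_to(8792): rpm ← 8792
final state: V = 40.71 m/s, rpm = 8792 → n = rpm/60 = 146.533333 rev/s
target J* = 0.5577; solve J* = V/(n·D) for n: n = V/(J*·D) = 40.71/(0.5577 × 3.055) = 23.894021 rev/s
rpm = 60·n = 1433.641267

rpm = 1433.64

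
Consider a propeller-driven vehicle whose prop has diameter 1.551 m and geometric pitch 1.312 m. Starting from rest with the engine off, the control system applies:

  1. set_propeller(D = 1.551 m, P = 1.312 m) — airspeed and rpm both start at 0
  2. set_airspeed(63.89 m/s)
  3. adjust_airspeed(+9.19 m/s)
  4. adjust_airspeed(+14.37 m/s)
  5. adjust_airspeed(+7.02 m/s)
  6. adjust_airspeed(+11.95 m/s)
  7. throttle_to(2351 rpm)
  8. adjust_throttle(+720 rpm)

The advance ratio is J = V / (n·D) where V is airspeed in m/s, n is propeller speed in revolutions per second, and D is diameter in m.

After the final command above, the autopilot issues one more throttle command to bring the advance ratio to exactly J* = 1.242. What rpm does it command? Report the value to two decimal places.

rpm = 3314.68

set_propeller: D = 1.551 m, P = 1.312 m (p = P/D = 0.845906); state ← (V=0, rpm=0)
set_airspeed(63.89): V ← 63.89 m/s
adjust_airspeed(+9.19): V ← 63.89 +9.19 = 73.08 m/s
adjust_airspeed(+14.37): V ← 73.08 +14.37 = 87.45 m/s
adjust_airspeed(+7.02): V ← 87.45 +7.02 = 94.47 m/s
adjust_airspeed(+11.95): V ← 94.47 +11.95 = 106.42 m/s
throttle_to(2351): rpm ← 2351
adjust_throttle(+720): rpm ← 2351 +720 = 3071
final state: V = 106.42 m/s, rpm = 3071 → n = rpm/60 = 51.183333 rev/s
target J* = 1.242; solve J* = V/(n·D) for n: n = V/(J*·D) = 106.42/(1.242 × 1.551) = 55.244604 rev/s
rpm = 60·n = 3314.676210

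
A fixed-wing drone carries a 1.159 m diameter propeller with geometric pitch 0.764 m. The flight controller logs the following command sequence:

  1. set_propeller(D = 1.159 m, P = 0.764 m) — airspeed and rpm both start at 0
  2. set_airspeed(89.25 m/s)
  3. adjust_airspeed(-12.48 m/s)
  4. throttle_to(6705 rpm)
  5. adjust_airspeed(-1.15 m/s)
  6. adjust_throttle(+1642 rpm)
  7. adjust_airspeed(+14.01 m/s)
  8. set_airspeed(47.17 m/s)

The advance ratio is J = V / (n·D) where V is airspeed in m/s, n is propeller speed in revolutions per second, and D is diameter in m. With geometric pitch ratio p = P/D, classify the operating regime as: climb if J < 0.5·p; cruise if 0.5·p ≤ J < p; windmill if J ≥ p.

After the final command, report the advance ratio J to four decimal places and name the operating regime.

set_propeller: D = 1.159 m, P = 0.764 m (p = P/D = 0.659189); state ← (V=0, rpm=0)
set_airspeed(89.25): V ← 89.25 m/s
adjust_airspeed(-12.48): V ← 89.25 -12.48 = 76.77 m/s
throttle_to(6705): rpm ← 6705
adjust_airspeed(-1.15): V ← 76.77 -1.15 = 75.62 m/s
adjust_throttle(+1642): rpm ← 6705 +1642 = 8347
adjust_airspeed(+14.01): V ← 75.62 +14.01 = 89.63 m/s
set_airspeed(47.17): V ← 47.17 m/s
final state: V = 47.17 m/s, rpm = 8347 → n = rpm/60 = 139.116667 rev/s
J = V / (n·D) = 47.17 / (139.116667 × 1.159) = 0.292552
regime bands: climb J<0.3296 | cruise [0.3296, 0.6592) | windmill J≥0.6592
J = 0.2926 → climb

J = 0.2926, regime = climb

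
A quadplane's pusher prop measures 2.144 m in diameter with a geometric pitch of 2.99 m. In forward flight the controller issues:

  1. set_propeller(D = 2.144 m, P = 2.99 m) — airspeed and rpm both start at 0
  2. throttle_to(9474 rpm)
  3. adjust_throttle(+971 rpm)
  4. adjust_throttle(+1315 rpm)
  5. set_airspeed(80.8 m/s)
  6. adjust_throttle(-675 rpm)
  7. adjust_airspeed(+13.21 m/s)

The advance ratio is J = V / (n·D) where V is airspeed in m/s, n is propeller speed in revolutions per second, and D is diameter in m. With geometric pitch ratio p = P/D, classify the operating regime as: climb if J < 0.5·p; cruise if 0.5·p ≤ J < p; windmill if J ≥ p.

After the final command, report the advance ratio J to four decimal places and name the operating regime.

J = 0.2373, regime = climb

set_propeller: D = 2.144 m, P = 2.99 m (p = P/D = 1.394590); state ← (V=0, rpm=0)
throttle_to(9474): rpm ← 9474
adjust_throttle(+971): rpm ← 9474 +971 = 10445
adjust_throttle(+1315): rpm ← 10445 +1315 = 11760
set_airspeed(80.8): V ← 80.8 m/s
adjust_throttle(-675): rpm ← 11760 -675 = 11085
adjust_airspeed(+13.21): V ← 80.8 +13.21 = 94.01 m/s
final state: V = 94.01 m/s, rpm = 11085 → n = rpm/60 = 184.750000 rev/s
J = V / (n·D) = 94.01 / (184.750000 × 2.144) = 0.237337
regime bands: climb J<0.6973 | cruise [0.6973, 1.3946) | windmill J≥1.3946
J = 0.2373 → climb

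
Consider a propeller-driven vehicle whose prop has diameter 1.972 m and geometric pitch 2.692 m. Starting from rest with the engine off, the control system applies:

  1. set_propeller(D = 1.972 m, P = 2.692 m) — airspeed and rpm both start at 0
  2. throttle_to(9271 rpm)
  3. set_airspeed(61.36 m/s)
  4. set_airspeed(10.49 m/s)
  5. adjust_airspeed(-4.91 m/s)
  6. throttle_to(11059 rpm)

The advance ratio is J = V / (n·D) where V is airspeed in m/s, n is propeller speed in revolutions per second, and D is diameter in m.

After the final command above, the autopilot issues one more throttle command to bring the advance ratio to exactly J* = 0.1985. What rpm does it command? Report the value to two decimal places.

rpm = 855.30

set_propeller: D = 1.972 m, P = 2.692 m (p = P/D = 1.365112); state ← (V=0, rpm=0)
throttle_to(9271): rpm ← 9271
set_airspeed(61.36): V ← 61.36 m/s
set_airspeed(10.49): V ← 10.49 m/s
adjust_airspeed(-4.91): V ← 10.49 -4.91 = 5.58 m/s
throttle_to(11059): rpm ← 11059
final state: V = 5.58 m/s, rpm = 11059 → n = rpm/60 = 184.316667 rev/s
target J* = 0.1985; solve J* = V/(n·D) for n: n = V/(J*·D) = 5.58/(0.1985 × 1.972) = 14.254985 rev/s
rpm = 60·n = 855.299125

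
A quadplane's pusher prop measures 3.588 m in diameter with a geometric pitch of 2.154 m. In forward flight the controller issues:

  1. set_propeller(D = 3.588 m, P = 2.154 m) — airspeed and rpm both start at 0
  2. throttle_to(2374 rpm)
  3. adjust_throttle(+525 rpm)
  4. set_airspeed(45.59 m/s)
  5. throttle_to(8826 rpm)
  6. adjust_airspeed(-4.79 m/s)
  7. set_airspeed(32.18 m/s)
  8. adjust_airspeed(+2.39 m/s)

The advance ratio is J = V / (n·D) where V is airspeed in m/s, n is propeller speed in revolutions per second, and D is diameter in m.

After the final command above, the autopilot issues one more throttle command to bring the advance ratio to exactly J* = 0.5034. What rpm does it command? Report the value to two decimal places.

set_propeller: D = 3.588 m, P = 2.154 m (p = P/D = 0.600334); state ← (V=0, rpm=0)
throttle_to(2374): rpm ← 2374
adjust_throttle(+525): rpm ← 2374 +525 = 2899
set_airspeed(45.59): V ← 45.59 m/s
throttle_to(8826): rpm ← 8826
adjust_airspeed(-4.79): V ← 45.59 -4.79 = 40.8 m/s
set_airspeed(32.18): V ← 32.18 m/s
adjust_airspeed(+2.39): V ← 32.18 +2.39 = 34.57 m/s
final state: V = 34.57 m/s, rpm = 8826 → n = rpm/60 = 147.100000 rev/s
target J* = 0.5034; solve J* = V/(n·D) for n: n = V/(J*·D) = 34.57/(0.5034 × 3.588) = 19.139639 rev/s
rpm = 60·n = 1148.378318

rpm = 1148.38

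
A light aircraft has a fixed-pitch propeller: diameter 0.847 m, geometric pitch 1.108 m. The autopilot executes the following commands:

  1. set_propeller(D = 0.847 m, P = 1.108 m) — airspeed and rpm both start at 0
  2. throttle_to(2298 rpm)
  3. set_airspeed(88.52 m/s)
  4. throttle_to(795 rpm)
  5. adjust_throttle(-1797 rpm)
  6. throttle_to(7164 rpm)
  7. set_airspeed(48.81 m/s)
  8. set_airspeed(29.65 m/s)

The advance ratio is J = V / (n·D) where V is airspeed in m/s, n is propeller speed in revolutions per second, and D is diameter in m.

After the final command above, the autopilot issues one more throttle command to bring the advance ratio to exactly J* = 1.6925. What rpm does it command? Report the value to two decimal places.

set_propeller: D = 0.847 m, P = 1.108 m (p = P/D = 1.308146); state ← (V=0, rpm=0)
throttle_to(2298): rpm ← 2298
set_airspeed(88.52): V ← 88.52 m/s
throttle_to(795): rpm ← 795
adjust_throttle(-1797): rpm ← 795 -1797 = -1002
throttle_to(7164): rpm ← 7164
set_airspeed(48.81): V ← 48.81 m/s
set_airspeed(29.65): V ← 29.65 m/s
final state: V = 29.65 m/s, rpm = 7164 → n = rpm/60 = 119.400000 rev/s
target J* = 1.6925; solve J* = V/(n·D) for n: n = V/(J*·D) = 29.65/(1.6925 × 0.847) = 20.682956 rev/s
rpm = 60·n = 1240.977366

rpm = 1240.98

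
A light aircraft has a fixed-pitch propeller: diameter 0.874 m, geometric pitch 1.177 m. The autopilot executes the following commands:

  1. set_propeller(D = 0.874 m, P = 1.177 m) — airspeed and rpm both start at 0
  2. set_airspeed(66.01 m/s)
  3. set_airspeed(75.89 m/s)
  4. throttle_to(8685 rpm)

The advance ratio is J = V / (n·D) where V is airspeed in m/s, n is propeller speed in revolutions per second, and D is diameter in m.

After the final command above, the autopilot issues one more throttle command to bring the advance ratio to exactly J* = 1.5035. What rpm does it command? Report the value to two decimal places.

set_propeller: D = 0.874 m, P = 1.177 m (p = P/D = 1.346682); state ← (V=0, rpm=0)
set_airspeed(66.01): V ← 66.01 m/s
set_airspeed(75.89): V ← 75.89 m/s
throttle_to(8685): rpm ← 8685
final state: V = 75.89 m/s, rpm = 8685 → n = rpm/60 = 144.750000 rev/s
target J* = 1.5035; solve J* = V/(n·D) for n: n = V/(J*·D) = 75.89/(1.5035 × 0.874) = 57.752354 rev/s
rpm = 60·n = 3465.141215

rpm = 3465.14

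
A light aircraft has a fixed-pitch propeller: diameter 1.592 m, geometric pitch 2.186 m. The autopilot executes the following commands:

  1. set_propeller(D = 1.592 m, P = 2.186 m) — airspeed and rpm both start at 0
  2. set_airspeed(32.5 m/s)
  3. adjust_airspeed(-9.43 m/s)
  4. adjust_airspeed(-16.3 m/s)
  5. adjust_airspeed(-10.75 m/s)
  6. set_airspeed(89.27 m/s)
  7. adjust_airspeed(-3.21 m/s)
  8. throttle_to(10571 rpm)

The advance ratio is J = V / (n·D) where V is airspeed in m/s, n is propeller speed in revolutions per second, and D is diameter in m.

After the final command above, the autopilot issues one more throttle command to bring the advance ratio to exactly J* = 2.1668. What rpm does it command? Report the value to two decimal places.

set_propeller: D = 1.592 m, P = 2.186 m (p = P/D = 1.373116); state ← (V=0, rpm=0)
set_airspeed(32.5): V ← 32.5 m/s
adjust_airspeed(-9.43): V ← 32.5 -9.43 = 23.07 m/s
adjust_airspeed(-16.3): V ← 23.07 -16.3 = 6.77 m/s
adjust_airspeed(-10.75): V ← 6.77 -10.75 = -3.98 m/s
set_airspeed(89.27): V ← 89.27 m/s
adjust_airspeed(-3.21): V ← 89.27 -3.21 = 86.06 m/s
throttle_to(10571): rpm ← 10571
final state: V = 86.06 m/s, rpm = 10571 → n = rpm/60 = 176.183333 rev/s
target J* = 2.1668; solve J* = V/(n·D) for n: n = V/(J*·D) = 86.06/(2.1668 × 1.592) = 24.948213 rev/s
rpm = 60·n = 1496.892808

rpm = 1496.89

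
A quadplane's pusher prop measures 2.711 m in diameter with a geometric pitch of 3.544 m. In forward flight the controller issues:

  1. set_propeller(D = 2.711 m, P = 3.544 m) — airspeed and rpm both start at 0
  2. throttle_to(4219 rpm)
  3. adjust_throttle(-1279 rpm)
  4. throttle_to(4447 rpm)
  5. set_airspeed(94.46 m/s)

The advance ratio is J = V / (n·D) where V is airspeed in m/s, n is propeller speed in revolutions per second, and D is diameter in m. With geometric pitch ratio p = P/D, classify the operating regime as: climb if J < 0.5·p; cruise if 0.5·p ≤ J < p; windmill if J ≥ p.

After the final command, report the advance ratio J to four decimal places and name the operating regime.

J = 0.4701, regime = climb

set_propeller: D = 2.711 m, P = 3.544 m (p = P/D = 1.307267); state ← (V=0, rpm=0)
throttle_to(4219): rpm ← 4219
adjust_throttle(-1279): rpm ← 4219 -1279 = 2940
throttle_to(4447): rpm ← 4447
set_airspeed(94.46): V ← 94.46 m/s
final state: V = 94.46 m/s, rpm = 4447 → n = rpm/60 = 74.116667 rev/s
J = V / (n·D) = 94.46 / (74.116667 × 2.711) = 0.470113
regime bands: climb J<0.6536 | cruise [0.6536, 1.3073) | windmill J≥1.3073
J = 0.4701 → climb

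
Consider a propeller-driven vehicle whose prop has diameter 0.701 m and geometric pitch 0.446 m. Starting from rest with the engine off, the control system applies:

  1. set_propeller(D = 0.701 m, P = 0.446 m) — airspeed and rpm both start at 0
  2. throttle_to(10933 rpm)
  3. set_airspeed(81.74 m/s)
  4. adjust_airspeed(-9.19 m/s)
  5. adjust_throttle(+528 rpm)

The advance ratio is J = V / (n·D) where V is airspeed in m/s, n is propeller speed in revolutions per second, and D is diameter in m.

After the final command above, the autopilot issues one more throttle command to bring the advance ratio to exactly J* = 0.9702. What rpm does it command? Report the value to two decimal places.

rpm = 6400.43

set_propeller: D = 0.701 m, P = 0.446 m (p = P/D = 0.636234); state ← (V=0, rpm=0)
throttle_to(10933): rpm ← 10933
set_airspeed(81.74): V ← 81.74 m/s
adjust_airspeed(-9.19): V ← 81.74 -9.19 = 72.55 m/s
adjust_throttle(+528): rpm ← 10933 +528 = 11461
final state: V = 72.55 m/s, rpm = 11461 → n = rpm/60 = 191.016667 rev/s
target J* = 0.9702; solve J* = V/(n·D) for n: n = V/(J*·D) = 72.55/(0.9702 × 0.701) = 106.673889 rev/s
rpm = 60·n = 6400.433342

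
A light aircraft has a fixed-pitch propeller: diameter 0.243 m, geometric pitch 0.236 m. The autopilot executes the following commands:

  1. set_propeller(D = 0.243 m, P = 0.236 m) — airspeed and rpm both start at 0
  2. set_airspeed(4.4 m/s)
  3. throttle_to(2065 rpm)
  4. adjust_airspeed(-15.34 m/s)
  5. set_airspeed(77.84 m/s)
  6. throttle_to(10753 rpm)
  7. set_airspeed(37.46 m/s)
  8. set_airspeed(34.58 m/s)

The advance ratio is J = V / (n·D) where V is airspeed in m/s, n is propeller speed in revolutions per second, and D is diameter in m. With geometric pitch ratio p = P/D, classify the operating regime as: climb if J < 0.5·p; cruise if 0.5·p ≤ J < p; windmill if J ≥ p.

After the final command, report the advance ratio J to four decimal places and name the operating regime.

J = 0.7940, regime = cruise

set_propeller: D = 0.243 m, P = 0.236 m (p = P/D = 0.971193); state ← (V=0, rpm=0)
set_airspeed(4.4): V ← 4.4 m/s
throttle_to(2065): rpm ← 2065
adjust_airspeed(-15.34): V ← 4.4 -15.34 = -10.94 m/s
set_airspeed(77.84): V ← 77.84 m/s
throttle_to(10753): rpm ← 10753
set_airspeed(37.46): V ← 37.46 m/s
set_airspeed(34.58): V ← 34.58 m/s
final state: V = 34.58 m/s, rpm = 10753 → n = rpm/60 = 179.216667 rev/s
J = V / (n·D) = 34.58 / (179.216667 × 0.243) = 0.794036
regime bands: climb J<0.4856 | cruise [0.4856, 0.9712) | windmill J≥0.9712
J = 0.7940 → cruise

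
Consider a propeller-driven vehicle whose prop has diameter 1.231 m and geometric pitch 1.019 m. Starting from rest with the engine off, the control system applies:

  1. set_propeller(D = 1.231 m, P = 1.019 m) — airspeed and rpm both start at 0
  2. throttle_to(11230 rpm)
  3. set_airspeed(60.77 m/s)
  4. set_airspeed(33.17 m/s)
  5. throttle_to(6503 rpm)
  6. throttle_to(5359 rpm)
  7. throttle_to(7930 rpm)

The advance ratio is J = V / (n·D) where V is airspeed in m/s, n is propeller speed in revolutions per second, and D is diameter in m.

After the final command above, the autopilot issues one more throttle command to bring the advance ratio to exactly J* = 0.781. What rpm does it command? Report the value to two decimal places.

rpm = 2070.08

set_propeller: D = 1.231 m, P = 1.019 m (p = P/D = 0.827782); state ← (V=0, rpm=0)
throttle_to(11230): rpm ← 11230
set_airspeed(60.77): V ← 60.77 m/s
set_airspeed(33.17): V ← 33.17 m/s
throttle_to(6503): rpm ← 6503
throttle_to(5359): rpm ← 5359
throttle_to(7930): rpm ← 7930
final state: V = 33.17 m/s, rpm = 7930 → n = rpm/60 = 132.166667 rev/s
target J* = 0.781; solve J* = V/(n·D) for n: n = V/(J*·D) = 33.17/(0.781 × 1.231) = 34.501374 rev/s
rpm = 60·n = 2070.082410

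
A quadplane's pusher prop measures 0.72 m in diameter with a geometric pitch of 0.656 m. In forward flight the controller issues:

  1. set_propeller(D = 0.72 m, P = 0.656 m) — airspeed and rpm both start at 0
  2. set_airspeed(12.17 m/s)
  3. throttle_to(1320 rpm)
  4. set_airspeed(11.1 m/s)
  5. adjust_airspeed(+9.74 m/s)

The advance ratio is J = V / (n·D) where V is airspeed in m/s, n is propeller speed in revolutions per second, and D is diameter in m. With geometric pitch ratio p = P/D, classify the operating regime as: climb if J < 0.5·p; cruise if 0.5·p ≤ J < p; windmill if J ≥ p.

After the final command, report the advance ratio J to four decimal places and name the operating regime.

J = 1.3157, regime = windmill

set_propeller: D = 0.72 m, P = 0.656 m (p = P/D = 0.911111); state ← (V=0, rpm=0)
set_airspeed(12.17): V ← 12.17 m/s
throttle_to(1320): rpm ← 1320
set_airspeed(11.1): V ← 11.1 m/s
adjust_airspeed(+9.74): V ← 11.1 +9.74 = 20.84 m/s
final state: V = 20.84 m/s, rpm = 1320 → n = rpm/60 = 22.000000 rev/s
J = V / (n·D) = 20.84 / (22.000000 × 0.72) = 1.315657
regime bands: climb J<0.4556 | cruise [0.4556, 0.9111) | windmill J≥0.9111
J = 1.3157 → windmill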